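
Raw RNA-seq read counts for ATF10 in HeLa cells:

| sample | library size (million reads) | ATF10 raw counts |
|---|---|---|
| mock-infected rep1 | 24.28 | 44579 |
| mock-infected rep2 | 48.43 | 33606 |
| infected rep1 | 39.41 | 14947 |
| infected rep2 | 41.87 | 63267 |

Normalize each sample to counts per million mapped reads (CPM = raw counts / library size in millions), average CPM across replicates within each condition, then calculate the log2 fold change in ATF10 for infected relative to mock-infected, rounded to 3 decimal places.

CPM(mock-infected rep1) = 44579 / 24.28 = 1836.0379
CPM(mock-infected rep2) = 33606 / 48.43 = 693.9087
CPM(infected rep1) = 14947 / 39.41 = 379.2692
CPM(infected rep2) = 63267 / 41.87 = 1511.0342
mean CPM(mock-infected) = 1264.9733; mean CPM(infected) = 945.1517
Fold change = 945.1517 / 1264.9733 = 0.74717
log2(0.74717) = -0.4205

-0.420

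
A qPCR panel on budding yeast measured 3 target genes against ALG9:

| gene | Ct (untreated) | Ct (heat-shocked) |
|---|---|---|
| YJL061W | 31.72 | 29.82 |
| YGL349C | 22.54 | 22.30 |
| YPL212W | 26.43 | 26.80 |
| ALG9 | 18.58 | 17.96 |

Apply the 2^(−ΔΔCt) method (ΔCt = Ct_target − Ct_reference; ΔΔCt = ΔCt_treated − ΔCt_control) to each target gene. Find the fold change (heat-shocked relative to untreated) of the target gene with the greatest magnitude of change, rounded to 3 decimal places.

YJL061W: ΔΔCt = (29.82−17.96) − (31.72−18.58) = 11.86 − 13.14 = -1.28; fold change = 2^1.28 = 2.428
YGL349C: ΔΔCt = (22.30−17.96) − (22.54−18.58) = 4.34 − 3.96 = 0.38; fold change = 2^-0.38 = 0.768
YPL212W: ΔΔCt = (26.80−17.96) − (26.43−18.58) = 8.84 − 7.85 = 0.99; fold change = 2^-0.99 = 0.503
YJL061W has the largest |ΔΔCt| = 1.28.

2.428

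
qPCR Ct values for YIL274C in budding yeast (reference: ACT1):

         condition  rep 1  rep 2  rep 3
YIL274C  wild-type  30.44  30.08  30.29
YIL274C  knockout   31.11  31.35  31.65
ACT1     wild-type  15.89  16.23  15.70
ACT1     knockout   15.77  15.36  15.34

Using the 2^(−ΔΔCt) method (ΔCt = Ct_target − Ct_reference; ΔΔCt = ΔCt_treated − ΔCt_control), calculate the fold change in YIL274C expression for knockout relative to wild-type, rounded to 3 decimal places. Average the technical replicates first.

0.342

Mean Ct: YIL274C wild-type 30.270; YIL274C knockout 31.370; ACT1 wild-type 15.940; ACT1 knockout 15.490
ΔCt(wild-type) = 30.270 − 15.940 = 14.330
ΔCt(knockout) = 31.370 − 15.490 = 15.880
ΔΔCt = 15.880 − 14.330 = 1.550
Fold change = 2^(−1.550) = 0.3415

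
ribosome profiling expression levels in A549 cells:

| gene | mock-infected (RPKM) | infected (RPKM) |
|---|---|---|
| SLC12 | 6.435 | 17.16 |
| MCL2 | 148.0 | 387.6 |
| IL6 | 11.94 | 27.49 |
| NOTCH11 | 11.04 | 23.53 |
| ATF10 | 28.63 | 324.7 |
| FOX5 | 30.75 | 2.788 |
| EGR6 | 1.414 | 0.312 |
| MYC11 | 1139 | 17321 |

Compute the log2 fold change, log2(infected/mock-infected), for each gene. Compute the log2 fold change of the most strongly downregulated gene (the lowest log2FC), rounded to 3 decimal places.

log2(17.16/6.435) = 1.415  (SLC12)
log2(387.6/148.0) = 1.389  (MCL2)
log2(27.49/11.94) = 1.203  (IL6)
log2(23.53/11.04) = 1.092  (NOTCH11)
log2(324.7/28.63) = 3.504  (ATF10)
log2(2.788/30.75) = -3.463  (FOX5)
log2(0.312/1.414) = -2.180  (EGR6)
log2(17321/1139) = 3.927  (MYC11)
FOX5 is most strongly downregulated.

-3.463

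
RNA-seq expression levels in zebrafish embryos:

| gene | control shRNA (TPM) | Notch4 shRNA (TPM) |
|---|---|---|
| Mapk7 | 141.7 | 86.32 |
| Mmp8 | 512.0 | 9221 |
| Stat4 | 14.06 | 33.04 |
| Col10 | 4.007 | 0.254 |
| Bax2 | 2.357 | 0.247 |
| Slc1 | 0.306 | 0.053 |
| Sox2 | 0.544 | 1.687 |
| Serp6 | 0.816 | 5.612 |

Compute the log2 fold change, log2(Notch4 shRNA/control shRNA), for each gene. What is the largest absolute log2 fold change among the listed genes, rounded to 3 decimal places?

4.171

log2(86.32/141.7) = -0.715  (Mapk7)
log2(9221/512.0) = 4.171  (Mmp8)
log2(33.04/14.06) = 1.233  (Stat4)
log2(0.254/4.007) = -3.980  (Col10)
log2(0.247/2.357) = -3.254  (Bax2)
log2(0.053/0.306) = -2.529  (Slc1)
log2(1.687/0.544) = 1.633  (Sox2)
log2(5.612/0.816) = 2.782  (Serp6)
The largest magnitude belongs to Mmp8.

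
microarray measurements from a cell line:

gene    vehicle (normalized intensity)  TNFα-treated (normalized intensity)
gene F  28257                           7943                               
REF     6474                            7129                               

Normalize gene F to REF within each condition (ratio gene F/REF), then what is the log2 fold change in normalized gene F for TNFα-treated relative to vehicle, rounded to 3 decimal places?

-1.970

gene F/REF (vehicle) = 28257 / 6474 = 4.3647
gene F/REF (TNFα-treated) = 7943 / 7129 = 1.1142
Fold change = 1.1142 / 4.3647 = 0.2553
log2(0.2553) = -1.9699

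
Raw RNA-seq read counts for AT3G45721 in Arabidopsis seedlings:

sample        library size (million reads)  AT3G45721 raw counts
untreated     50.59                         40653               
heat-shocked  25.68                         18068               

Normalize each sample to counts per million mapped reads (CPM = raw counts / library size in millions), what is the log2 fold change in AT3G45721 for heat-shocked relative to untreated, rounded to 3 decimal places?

CPM(untreated) = 40653 / 50.59 = 803.5778
CPM(heat-shocked) = 18068 / 25.68 = 703.5826
Fold change = 703.5826 / 803.5778 = 0.87556
log2(0.87556) = -0.1917

-0.192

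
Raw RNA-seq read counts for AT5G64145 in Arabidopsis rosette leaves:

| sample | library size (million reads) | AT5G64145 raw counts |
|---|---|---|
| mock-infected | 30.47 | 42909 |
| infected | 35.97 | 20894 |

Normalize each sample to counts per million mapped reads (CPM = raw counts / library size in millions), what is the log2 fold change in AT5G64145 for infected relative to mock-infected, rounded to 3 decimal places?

-1.278

CPM(mock-infected) = 42909 / 30.47 = 1408.2376
CPM(infected) = 20894 / 35.97 = 580.8729
Fold change = 580.8729 / 1408.2376 = 0.41248
log2(0.41248) = -1.2776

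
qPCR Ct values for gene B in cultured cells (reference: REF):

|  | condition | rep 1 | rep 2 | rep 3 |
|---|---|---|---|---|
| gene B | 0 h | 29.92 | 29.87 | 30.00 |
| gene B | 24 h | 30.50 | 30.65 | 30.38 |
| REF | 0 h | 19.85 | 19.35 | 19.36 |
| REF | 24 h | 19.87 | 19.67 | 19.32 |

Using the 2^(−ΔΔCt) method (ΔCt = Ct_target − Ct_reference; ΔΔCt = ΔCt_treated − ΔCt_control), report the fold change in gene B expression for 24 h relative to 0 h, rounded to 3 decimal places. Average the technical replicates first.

0.717

Mean Ct: gene B 0 h 29.930; gene B 24 h 30.510; REF 0 h 19.520; REF 24 h 19.620
ΔCt(0 h) = 29.930 − 19.520 = 10.410
ΔCt(24 h) = 30.510 − 19.620 = 10.890
ΔΔCt = 10.890 − 10.410 = 0.480
Fold change = 2^(−0.480) = 0.7170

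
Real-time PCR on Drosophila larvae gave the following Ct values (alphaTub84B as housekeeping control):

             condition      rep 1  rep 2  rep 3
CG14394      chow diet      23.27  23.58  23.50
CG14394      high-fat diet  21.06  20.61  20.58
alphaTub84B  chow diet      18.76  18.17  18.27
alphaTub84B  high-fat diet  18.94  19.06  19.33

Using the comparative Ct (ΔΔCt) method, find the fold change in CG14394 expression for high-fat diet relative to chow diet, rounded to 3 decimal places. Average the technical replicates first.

Mean Ct: CG14394 chow diet 23.450; CG14394 high-fat diet 20.750; alphaTub84B chow diet 18.400; alphaTub84B high-fat diet 19.110
ΔCt(chow diet) = 23.450 − 18.400 = 5.050
ΔCt(high-fat diet) = 20.750 − 19.110 = 1.640
ΔΔCt = 1.640 − 5.050 = -3.410
Fold change = 2^(−(-3.410)) = 2^3.410 = 10.6295

10.629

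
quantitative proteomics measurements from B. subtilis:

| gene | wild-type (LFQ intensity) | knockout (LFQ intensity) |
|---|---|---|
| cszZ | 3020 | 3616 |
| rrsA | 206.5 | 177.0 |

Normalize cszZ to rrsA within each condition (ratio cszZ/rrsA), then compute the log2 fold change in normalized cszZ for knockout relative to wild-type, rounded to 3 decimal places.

0.482

cszZ/rrsA (wild-type) = 3020 / 206.5 = 14.625
cszZ/rrsA (knockout) = 3616 / 177.0 = 20.429
Fold change = 20.429 / 14.625 = 1.3969
log2(1.3969) = 0.4822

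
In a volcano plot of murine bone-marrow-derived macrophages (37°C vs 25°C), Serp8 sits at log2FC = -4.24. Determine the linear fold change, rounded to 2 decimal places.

Fold change = 2^(-4.24) = 0.053
That is, Serp8 drops to 5.3% of the 25°C level.

0.05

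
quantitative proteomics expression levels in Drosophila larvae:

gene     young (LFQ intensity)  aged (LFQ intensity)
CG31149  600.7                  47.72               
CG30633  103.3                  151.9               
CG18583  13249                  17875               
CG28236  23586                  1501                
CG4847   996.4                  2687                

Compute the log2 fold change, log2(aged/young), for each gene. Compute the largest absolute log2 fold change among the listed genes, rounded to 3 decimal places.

log2(47.72/600.7) = -3.654  (CG31149)
log2(151.9/103.3) = 0.556  (CG30633)
log2(17875/13249) = 0.432  (CG18583)
log2(1501/23586) = -3.974  (CG28236)
log2(2687/996.4) = 1.431  (CG4847)
The largest magnitude belongs to CG28236.

3.974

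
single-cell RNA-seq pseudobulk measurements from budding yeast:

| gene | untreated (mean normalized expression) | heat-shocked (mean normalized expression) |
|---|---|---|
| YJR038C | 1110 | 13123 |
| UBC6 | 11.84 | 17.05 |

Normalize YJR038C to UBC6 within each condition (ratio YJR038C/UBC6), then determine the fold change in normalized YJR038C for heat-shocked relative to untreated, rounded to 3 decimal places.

YJR038C/UBC6 (untreated) = 1110 / 11.84 = 93.75
YJR038C/UBC6 (heat-shocked) = 13123 / 17.05 = 769.68
Fold change = 769.68 / 93.75 = 8.2099

8.210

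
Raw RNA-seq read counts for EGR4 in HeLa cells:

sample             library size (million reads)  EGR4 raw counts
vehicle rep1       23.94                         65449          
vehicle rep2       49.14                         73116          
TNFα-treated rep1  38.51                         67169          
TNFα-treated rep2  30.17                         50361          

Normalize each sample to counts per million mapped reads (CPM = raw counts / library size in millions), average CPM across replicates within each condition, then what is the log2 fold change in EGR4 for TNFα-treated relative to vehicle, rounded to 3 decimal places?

-0.307

CPM(vehicle rep1) = 65449 / 23.94 = 2733.8764
CPM(vehicle rep2) = 73116 / 49.14 = 1487.9121
CPM(TNFα-treated rep1) = 67169 / 38.51 = 1744.1963
CPM(TNFα-treated rep2) = 50361 / 30.17 = 1669.2410
mean CPM(vehicle) = 2110.8942; mean CPM(TNFα-treated) = 1706.7186
Fold change = 1706.7186 / 2110.8942 = 0.80853
log2(0.80853) = -0.3066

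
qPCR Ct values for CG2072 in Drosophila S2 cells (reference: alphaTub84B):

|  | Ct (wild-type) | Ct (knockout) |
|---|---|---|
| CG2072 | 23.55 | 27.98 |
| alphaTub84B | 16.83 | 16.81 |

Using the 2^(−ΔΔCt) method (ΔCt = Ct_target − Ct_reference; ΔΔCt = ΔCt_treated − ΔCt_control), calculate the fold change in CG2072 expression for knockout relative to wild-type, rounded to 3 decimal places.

0.046

ΔCt(wild-type) = 23.550 − 16.830 = 6.720
ΔCt(knockout) = 27.980 − 16.810 = 11.170
ΔΔCt = 11.170 − 6.720 = 4.450
Fold change = 2^(−4.450) = 0.0458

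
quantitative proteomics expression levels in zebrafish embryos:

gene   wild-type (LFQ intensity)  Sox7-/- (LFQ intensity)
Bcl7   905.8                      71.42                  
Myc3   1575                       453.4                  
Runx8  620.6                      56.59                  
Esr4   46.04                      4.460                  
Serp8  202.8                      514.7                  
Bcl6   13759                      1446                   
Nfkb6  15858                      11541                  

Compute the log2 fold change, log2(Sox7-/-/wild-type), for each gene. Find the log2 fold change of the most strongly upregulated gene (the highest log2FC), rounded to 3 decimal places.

log2(71.42/905.8) = -3.665  (Bcl7)
log2(453.4/1575) = -1.796  (Myc3)
log2(56.59/620.6) = -3.455  (Runx8)
log2(4.460/46.04) = -3.368  (Esr4)
log2(514.7/202.8) = 1.344  (Serp8)
log2(1446/13759) = -3.250  (Bcl6)
log2(11541/15858) = -0.458  (Nfkb6)
Serp8 is most strongly upregulated.

1.344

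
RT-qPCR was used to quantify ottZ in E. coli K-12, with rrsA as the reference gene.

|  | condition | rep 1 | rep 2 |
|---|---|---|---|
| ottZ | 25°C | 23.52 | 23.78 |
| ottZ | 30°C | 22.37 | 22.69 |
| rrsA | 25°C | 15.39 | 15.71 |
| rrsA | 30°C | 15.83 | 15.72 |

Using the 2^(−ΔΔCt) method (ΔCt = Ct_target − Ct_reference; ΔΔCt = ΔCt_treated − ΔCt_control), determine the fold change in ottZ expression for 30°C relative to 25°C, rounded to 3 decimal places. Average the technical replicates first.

Mean Ct: ottZ 25°C 23.650; ottZ 30°C 22.530; rrsA 25°C 15.550; rrsA 30°C 15.775
ΔCt(25°C) = 23.650 − 15.550 = 8.100
ΔCt(30°C) = 22.530 − 15.775 = 6.755
ΔΔCt = 6.755 − 8.100 = -1.345
Fold change = 2^(−(-1.345)) = 2^1.345 = 2.5403

2.540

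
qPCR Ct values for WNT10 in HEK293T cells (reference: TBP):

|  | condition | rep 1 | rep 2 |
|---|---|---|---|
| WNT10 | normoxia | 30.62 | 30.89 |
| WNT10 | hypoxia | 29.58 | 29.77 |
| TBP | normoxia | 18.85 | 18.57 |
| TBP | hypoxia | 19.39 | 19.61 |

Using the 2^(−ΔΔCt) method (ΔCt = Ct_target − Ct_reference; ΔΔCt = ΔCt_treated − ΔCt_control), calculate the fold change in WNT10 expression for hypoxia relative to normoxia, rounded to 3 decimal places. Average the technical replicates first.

3.655

Mean Ct: WNT10 normoxia 30.755; WNT10 hypoxia 29.675; TBP normoxia 18.710; TBP hypoxia 19.500
ΔCt(normoxia) = 30.755 − 18.710 = 12.045
ΔCt(hypoxia) = 29.675 − 19.500 = 10.175
ΔΔCt = 10.175 − 12.045 = -1.870
Fold change = 2^(−(-1.870)) = 2^1.870 = 3.6553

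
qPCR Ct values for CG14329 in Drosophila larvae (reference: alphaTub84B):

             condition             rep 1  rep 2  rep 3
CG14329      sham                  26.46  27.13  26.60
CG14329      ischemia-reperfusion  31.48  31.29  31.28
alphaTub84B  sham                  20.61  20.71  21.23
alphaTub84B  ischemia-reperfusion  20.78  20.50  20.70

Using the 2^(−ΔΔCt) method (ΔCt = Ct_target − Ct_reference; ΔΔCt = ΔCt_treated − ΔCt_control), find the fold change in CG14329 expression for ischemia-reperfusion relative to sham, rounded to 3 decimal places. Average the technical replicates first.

0.036

Mean Ct: CG14329 sham 26.730; CG14329 ischemia-reperfusion 31.350; alphaTub84B sham 20.850; alphaTub84B ischemia-reperfusion 20.660
ΔCt(sham) = 26.730 − 20.850 = 5.880
ΔCt(ischemia-reperfusion) = 31.350 − 20.660 = 10.690
ΔΔCt = 10.690 − 5.880 = 4.810
Fold change = 2^(−4.810) = 0.0356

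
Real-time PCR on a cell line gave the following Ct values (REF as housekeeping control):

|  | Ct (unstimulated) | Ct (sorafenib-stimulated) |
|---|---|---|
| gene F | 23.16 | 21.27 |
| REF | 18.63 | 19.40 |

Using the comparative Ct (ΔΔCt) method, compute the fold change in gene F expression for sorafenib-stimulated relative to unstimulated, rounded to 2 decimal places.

ΔCt(unstimulated) = 23.160 − 18.630 = 4.530
ΔCt(sorafenib-stimulated) = 21.270 − 19.400 = 1.870
ΔΔCt = 1.870 − 4.530 = -2.660
Fold change = 2^(−(-2.660)) = 2^2.660 = 6.320

6.32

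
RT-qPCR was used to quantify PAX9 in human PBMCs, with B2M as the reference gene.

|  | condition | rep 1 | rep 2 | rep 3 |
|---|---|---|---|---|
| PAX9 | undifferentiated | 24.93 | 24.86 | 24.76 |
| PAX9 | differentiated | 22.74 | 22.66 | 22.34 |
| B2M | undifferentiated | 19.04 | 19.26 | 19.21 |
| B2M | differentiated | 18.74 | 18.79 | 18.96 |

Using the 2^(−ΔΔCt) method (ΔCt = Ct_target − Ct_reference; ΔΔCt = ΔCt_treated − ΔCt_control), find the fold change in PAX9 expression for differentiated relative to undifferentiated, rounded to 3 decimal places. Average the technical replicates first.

Mean Ct: PAX9 undifferentiated 24.850; PAX9 differentiated 22.580; B2M undifferentiated 19.170; B2M differentiated 18.830
ΔCt(undifferentiated) = 24.850 − 19.170 = 5.680
ΔCt(differentiated) = 22.580 − 18.830 = 3.750
ΔΔCt = 3.750 − 5.680 = -1.930
Fold change = 2^(−(-1.930)) = 2^1.930 = 3.8106

3.811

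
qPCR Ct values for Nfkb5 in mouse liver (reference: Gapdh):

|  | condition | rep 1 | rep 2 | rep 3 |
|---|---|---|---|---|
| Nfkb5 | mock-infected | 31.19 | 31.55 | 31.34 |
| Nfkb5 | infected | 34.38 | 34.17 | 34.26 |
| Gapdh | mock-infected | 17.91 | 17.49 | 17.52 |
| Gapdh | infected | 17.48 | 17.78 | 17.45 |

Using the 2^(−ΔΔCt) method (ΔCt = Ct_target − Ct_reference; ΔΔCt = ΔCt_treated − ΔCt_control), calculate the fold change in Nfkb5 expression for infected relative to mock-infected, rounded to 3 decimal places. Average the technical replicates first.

0.127

Mean Ct: Nfkb5 mock-infected 31.360; Nfkb5 infected 34.270; Gapdh mock-infected 17.640; Gapdh infected 17.570
ΔCt(mock-infected) = 31.360 − 17.640 = 13.720
ΔCt(infected) = 34.270 − 17.570 = 16.700
ΔΔCt = 16.700 − 13.720 = 2.980
Fold change = 2^(−2.980) = 0.1267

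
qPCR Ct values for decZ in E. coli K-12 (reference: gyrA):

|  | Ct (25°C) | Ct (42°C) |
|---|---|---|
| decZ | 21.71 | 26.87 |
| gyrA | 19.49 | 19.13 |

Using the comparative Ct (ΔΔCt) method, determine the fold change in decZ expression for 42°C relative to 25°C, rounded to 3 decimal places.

ΔCt(25°C) = 21.710 − 19.490 = 2.220
ΔCt(42°C) = 26.870 − 19.130 = 7.740
ΔΔCt = 7.740 − 2.220 = 5.520
Fold change = 2^(−5.520) = 0.0218

0.022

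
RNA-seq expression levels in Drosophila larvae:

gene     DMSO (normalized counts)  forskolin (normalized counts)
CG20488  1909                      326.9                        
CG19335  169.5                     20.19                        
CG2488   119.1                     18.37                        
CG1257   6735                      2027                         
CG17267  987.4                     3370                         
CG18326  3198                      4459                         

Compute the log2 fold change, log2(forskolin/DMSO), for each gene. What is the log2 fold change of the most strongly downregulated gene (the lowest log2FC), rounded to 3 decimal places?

log2(326.9/1909) = -2.546  (CG20488)
log2(20.19/169.5) = -3.070  (CG19335)
log2(18.37/119.1) = -2.697  (CG2488)
log2(2027/6735) = -1.732  (CG1257)
log2(3370/987.4) = 1.771  (CG17267)
log2(4459/3198) = 0.480  (CG18326)
CG19335 is most strongly downregulated.

-3.070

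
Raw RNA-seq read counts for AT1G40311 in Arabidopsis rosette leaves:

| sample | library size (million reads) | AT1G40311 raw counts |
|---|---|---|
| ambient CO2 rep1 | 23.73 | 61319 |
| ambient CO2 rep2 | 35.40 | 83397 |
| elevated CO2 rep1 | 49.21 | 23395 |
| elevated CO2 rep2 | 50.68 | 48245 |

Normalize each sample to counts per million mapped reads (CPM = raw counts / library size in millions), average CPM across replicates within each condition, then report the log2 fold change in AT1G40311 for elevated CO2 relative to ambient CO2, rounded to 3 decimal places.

CPM(ambient CO2 rep1) = 61319 / 23.73 = 2584.0287
CPM(ambient CO2 rep2) = 83397 / 35.40 = 2355.8475
CPM(elevated CO2 rep1) = 23395 / 49.21 = 475.4115
CPM(elevated CO2 rep2) = 48245 / 50.68 = 951.9534
mean CPM(ambient CO2) = 2469.9381; mean CPM(elevated CO2) = 713.6825
Fold change = 713.6825 / 2469.9381 = 0.28895
log2(0.28895) = -1.7911

-1.791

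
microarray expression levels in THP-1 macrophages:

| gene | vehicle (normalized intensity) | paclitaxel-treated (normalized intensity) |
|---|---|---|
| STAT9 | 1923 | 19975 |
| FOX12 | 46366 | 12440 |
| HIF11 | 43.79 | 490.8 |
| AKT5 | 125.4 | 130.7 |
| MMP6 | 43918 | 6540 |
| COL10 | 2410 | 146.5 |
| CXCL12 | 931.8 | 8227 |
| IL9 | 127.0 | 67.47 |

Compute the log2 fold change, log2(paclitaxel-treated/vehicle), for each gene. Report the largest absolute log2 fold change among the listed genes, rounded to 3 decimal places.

4.040

log2(19975/1923) = 3.377  (STAT9)
log2(12440/46366) = -1.898  (FOX12)
log2(490.8/43.79) = 3.486  (HIF11)
log2(130.7/125.4) = 0.060  (AKT5)
log2(6540/43918) = -2.747  (MMP6)
log2(146.5/2410) = -4.040  (COL10)
log2(8227/931.8) = 3.142  (CXCL12)
log2(67.47/127.0) = -0.913  (IL9)
The largest magnitude belongs to COL10.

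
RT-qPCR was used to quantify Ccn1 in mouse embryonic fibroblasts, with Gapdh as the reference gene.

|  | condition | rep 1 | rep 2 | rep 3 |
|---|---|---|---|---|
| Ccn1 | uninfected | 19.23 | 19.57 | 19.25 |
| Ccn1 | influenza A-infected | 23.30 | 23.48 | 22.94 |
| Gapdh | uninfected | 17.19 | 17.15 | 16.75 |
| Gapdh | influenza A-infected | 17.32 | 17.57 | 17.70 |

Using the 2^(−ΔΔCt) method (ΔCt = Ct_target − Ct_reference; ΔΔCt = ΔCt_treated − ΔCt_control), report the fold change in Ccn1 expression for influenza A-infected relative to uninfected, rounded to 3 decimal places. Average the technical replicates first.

Mean Ct: Ccn1 uninfected 19.350; Ccn1 influenza A-infected 23.240; Gapdh uninfected 17.030; Gapdh influenza A-infected 17.530
ΔCt(uninfected) = 19.350 − 17.030 = 2.320
ΔCt(influenza A-infected) = 23.240 − 17.530 = 5.710
ΔΔCt = 5.710 − 2.320 = 3.390
Fold change = 2^(−3.390) = 0.0954

0.095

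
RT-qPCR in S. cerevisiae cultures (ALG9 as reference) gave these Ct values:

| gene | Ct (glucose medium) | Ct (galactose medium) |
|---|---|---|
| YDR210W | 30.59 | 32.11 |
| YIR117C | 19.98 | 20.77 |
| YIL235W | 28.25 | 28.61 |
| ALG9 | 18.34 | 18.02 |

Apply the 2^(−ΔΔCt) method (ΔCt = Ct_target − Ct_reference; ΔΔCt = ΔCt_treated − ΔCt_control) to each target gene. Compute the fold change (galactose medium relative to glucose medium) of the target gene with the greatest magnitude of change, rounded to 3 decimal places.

YDR210W: ΔΔCt = (32.11−18.02) − (30.59−18.34) = 14.09 − 12.25 = 1.84; fold change = 2^-1.84 = 0.279
YIR117C: ΔΔCt = (20.77−18.02) − (19.98−18.34) = 2.75 − 1.64 = 1.11; fold change = 2^-1.11 = 0.463
YIL235W: ΔΔCt = (28.61−18.02) − (28.25−18.34) = 10.59 − 9.91 = 0.68; fold change = 2^-0.68 = 0.624
YDR210W has the largest |ΔΔCt| = 1.84.

0.279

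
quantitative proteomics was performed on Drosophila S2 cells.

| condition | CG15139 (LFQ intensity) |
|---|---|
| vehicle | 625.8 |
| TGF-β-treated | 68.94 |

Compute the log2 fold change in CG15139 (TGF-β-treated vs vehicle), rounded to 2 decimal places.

-3.18

Fold change = 68.94 / 625.8 = 0.1102
log2(0.1102) = -3.182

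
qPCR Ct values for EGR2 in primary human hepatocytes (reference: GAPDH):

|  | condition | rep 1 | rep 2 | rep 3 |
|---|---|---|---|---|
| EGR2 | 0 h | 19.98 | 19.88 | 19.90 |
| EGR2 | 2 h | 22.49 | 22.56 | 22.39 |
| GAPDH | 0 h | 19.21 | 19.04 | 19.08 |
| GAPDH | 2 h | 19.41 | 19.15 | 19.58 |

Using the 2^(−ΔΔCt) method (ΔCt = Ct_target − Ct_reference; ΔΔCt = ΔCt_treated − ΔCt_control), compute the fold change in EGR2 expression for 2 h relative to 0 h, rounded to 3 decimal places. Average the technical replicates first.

Mean Ct: EGR2 0 h 19.920; EGR2 2 h 22.480; GAPDH 0 h 19.110; GAPDH 2 h 19.380
ΔCt(0 h) = 19.920 − 19.110 = 0.810
ΔCt(2 h) = 22.480 − 19.380 = 3.100
ΔΔCt = 3.100 − 0.810 = 2.290
Fold change = 2^(−2.290) = 0.2045

0.204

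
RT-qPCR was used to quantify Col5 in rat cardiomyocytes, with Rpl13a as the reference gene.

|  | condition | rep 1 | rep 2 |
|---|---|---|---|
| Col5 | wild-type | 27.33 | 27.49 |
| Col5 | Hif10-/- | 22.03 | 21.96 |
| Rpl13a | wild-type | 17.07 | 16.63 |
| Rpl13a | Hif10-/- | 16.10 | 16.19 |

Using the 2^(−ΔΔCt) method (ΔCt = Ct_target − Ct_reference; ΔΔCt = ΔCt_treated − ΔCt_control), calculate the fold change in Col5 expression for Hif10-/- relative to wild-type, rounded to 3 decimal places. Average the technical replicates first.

Mean Ct: Col5 wild-type 27.410; Col5 Hif10-/- 21.995; Rpl13a wild-type 16.850; Rpl13a Hif10-/- 16.145
ΔCt(wild-type) = 27.410 − 16.850 = 10.560
ΔCt(Hif10-/-) = 21.995 − 16.145 = 5.850
ΔΔCt = 5.850 − 10.560 = -4.710
Fold change = 2^(−(-4.710)) = 2^4.710 = 26.1729

26.173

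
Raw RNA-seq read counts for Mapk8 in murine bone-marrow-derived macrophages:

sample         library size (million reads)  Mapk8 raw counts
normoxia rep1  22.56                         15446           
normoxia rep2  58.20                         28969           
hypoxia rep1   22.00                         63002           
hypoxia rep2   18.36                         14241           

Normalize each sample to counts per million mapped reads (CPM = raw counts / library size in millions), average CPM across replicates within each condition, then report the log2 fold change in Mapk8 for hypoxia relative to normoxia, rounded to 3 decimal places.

1.622

CPM(normoxia rep1) = 15446 / 22.56 = 684.6631
CPM(normoxia rep2) = 28969 / 58.20 = 497.7491
CPM(hypoxia rep1) = 63002 / 22.00 = 2863.7273
CPM(hypoxia rep2) = 14241 / 18.36 = 775.6536
mean CPM(normoxia) = 591.2061; mean CPM(hypoxia) = 1819.6904
Fold change = 1819.6904 / 591.2061 = 3.07793
log2(3.07793) = 1.6220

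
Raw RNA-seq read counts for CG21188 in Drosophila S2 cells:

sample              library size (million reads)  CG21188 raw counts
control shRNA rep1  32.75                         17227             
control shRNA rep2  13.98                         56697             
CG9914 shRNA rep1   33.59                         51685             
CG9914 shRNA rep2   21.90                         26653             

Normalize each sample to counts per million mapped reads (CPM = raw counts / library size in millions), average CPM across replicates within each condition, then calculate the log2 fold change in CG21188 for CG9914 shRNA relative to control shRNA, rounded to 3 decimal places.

-0.733

CPM(control shRNA rep1) = 17227 / 32.75 = 526.0153
CPM(control shRNA rep2) = 56697 / 13.98 = 4055.5794
CPM(CG9914 shRNA rep1) = 51685 / 33.59 = 1538.7020
CPM(CG9914 shRNA rep2) = 26653 / 21.90 = 1217.0320
mean CPM(control shRNA) = 2290.7973; mean CPM(CG9914 shRNA) = 1377.8670
Fold change = 1377.8670 / 2290.7973 = 0.60148
log2(0.60148) = -0.7334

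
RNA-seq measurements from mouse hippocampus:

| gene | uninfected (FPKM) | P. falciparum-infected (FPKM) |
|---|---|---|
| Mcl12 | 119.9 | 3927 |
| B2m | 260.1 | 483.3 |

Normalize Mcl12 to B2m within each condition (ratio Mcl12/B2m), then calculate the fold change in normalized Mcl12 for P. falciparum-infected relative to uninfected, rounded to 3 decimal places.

17.626

Mcl12/B2m (uninfected) = 119.9 / 260.1 = 0.46098
Mcl12/B2m (P. falciparum-infected) = 3927 / 483.3 = 8.1254
Fold change = 8.1254 / 0.46098 = 17.6265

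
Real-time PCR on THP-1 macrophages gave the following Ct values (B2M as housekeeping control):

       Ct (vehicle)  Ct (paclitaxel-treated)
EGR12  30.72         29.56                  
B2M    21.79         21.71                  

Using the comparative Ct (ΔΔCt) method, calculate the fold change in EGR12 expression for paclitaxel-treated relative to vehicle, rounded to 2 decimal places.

ΔCt(vehicle) = 30.720 − 21.790 = 8.930
ΔCt(paclitaxel-treated) = 29.560 − 21.710 = 7.850
ΔΔCt = 7.850 − 8.930 = -1.080
Fold change = 2^(−(-1.080)) = 2^1.080 = 2.114

2.11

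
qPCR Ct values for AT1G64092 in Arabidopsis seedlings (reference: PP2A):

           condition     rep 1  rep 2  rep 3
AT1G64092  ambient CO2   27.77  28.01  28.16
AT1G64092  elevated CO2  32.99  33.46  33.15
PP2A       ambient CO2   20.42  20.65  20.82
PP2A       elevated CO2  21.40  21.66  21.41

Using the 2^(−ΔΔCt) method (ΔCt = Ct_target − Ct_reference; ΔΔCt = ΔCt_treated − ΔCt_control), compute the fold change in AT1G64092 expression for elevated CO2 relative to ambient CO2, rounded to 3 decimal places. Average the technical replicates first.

Mean Ct: AT1G64092 ambient CO2 27.980; AT1G64092 elevated CO2 33.200; PP2A ambient CO2 20.630; PP2A elevated CO2 21.490
ΔCt(ambient CO2) = 27.980 − 20.630 = 7.350
ΔCt(elevated CO2) = 33.200 − 21.490 = 11.710
ΔΔCt = 11.710 − 7.350 = 4.360
Fold change = 2^(−4.360) = 0.0487

0.049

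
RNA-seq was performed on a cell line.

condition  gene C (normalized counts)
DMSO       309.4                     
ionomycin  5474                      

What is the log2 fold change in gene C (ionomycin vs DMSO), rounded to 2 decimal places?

Fold change = 5474 / 309.4 = 17.6923
log2(17.6923) = 4.145

4.15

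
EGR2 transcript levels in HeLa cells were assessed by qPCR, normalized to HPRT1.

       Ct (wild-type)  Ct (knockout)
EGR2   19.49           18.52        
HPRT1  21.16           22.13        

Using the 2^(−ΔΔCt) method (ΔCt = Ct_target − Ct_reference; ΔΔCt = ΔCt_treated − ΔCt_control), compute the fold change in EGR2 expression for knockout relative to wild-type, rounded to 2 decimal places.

ΔCt(wild-type) = 19.490 − 21.160 = -1.670
ΔCt(knockout) = 18.520 − 22.130 = -3.610
ΔΔCt = -3.610 − (-1.670) = -1.940
Fold change = 2^(−(-1.940)) = 2^1.940 = 3.837

3.84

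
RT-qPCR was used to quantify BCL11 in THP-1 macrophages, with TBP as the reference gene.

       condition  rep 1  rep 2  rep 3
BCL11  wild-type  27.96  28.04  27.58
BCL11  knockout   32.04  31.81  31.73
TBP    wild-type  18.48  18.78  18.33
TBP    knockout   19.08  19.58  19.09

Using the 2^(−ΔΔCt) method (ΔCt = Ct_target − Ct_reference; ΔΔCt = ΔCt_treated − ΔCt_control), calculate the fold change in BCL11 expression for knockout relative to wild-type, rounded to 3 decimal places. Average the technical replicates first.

Mean Ct: BCL11 wild-type 27.860; BCL11 knockout 31.860; TBP wild-type 18.530; TBP knockout 19.250
ΔCt(wild-type) = 27.860 − 18.530 = 9.330
ΔCt(knockout) = 31.860 − 19.250 = 12.610
ΔΔCt = 12.610 − 9.330 = 3.280
Fold change = 2^(−3.280) = 0.1029

0.103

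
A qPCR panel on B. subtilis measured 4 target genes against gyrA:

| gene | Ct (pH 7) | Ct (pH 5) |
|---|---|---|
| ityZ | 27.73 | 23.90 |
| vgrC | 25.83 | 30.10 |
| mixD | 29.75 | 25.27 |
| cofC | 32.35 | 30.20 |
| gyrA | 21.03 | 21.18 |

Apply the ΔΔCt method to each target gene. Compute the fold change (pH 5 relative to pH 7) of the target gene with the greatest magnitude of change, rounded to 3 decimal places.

ityZ: ΔΔCt = (23.90−21.18) − (27.73−21.03) = 2.72 − 6.70 = -3.98; fold change = 2^3.98 = 15.780
vgrC: ΔΔCt = (30.10−21.18) − (25.83−21.03) = 8.92 − 4.80 = 4.12; fold change = 2^-4.12 = 0.058
mixD: ΔΔCt = (25.27−21.18) − (29.75−21.03) = 4.09 − 8.72 = -4.63; fold change = 2^4.63 = 24.761
cofC: ΔΔCt = (30.20−21.18) − (32.35−21.03) = 9.02 − 11.32 = -2.30; fold change = 2^2.30 = 4.925
mixD has the largest |ΔΔCt| = 4.63.

24.761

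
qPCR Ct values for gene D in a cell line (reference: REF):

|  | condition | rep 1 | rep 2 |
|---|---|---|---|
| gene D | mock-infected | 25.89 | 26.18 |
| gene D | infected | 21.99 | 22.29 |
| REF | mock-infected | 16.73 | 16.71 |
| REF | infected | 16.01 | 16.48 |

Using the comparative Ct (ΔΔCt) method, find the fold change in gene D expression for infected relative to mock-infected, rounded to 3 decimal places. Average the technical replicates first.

Mean Ct: gene D mock-infected 26.035; gene D infected 22.140; REF mock-infected 16.720; REF infected 16.245
ΔCt(mock-infected) = 26.035 − 16.720 = 9.315
ΔCt(infected) = 22.140 − 16.245 = 5.895
ΔΔCt = 5.895 − 9.315 = -3.420
Fold change = 2^(−(-3.420)) = 2^3.420 = 10.7034

10.703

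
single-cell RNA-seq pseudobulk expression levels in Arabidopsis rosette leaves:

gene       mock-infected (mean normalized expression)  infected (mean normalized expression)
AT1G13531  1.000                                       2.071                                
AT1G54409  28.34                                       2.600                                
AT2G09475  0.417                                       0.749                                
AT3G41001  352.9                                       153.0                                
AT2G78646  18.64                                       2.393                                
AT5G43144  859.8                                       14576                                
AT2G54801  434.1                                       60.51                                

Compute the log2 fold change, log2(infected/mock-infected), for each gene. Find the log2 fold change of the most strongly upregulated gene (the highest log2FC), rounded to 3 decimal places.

log2(2.071/1.000) = 1.050  (AT1G13531)
log2(2.600/28.34) = -3.446  (AT1G54409)
log2(0.749/0.417) = 0.845  (AT2G09475)
log2(153.0/352.9) = -1.206  (AT3G41001)
log2(2.393/18.64) = -2.962  (AT2G78646)
log2(14576/859.8) = 4.083  (AT5G43144)
log2(60.51/434.1) = -2.843  (AT2G54801)
AT5G43144 is most strongly upregulated.

4.083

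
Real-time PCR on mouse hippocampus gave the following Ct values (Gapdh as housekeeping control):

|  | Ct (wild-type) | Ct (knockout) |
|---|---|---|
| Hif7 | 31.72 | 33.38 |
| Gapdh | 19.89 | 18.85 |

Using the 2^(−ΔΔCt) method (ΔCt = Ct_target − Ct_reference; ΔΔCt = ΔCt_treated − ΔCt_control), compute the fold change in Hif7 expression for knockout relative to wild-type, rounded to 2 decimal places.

0.15

ΔCt(wild-type) = 31.720 − 19.890 = 11.830
ΔCt(knockout) = 33.380 − 18.850 = 14.530
ΔΔCt = 14.530 − 11.830 = 2.700
Fold change = 2^(−2.700) = 0.154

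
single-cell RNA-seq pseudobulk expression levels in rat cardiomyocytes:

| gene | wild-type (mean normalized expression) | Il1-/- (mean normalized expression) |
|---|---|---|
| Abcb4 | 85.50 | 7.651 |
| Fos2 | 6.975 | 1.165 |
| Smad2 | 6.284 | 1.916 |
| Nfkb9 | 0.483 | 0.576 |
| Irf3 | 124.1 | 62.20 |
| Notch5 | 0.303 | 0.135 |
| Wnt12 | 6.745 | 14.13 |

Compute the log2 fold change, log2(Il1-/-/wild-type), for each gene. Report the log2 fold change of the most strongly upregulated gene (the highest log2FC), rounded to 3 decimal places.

log2(7.651/85.50) = -3.482  (Abcb4)
log2(1.165/6.975) = -2.582  (Fos2)
log2(1.916/6.284) = -1.714  (Smad2)
log2(0.576/0.483) = 0.254  (Nfkb9)
log2(62.20/124.1) = -0.997  (Irf3)
log2(0.135/0.303) = -1.166  (Notch5)
log2(14.13/6.745) = 1.067  (Wnt12)
Wnt12 is most strongly upregulated.

1.067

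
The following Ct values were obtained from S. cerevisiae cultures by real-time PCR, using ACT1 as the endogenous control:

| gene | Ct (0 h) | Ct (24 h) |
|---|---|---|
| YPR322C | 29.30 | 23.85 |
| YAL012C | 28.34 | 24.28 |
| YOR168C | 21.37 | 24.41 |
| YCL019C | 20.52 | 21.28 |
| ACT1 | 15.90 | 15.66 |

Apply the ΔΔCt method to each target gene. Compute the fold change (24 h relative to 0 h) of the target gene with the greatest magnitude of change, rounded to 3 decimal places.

YPR322C: ΔΔCt = (23.85−15.66) − (29.30−15.90) = 8.19 − 13.40 = -5.21; fold change = 2^5.21 = 37.014
YAL012C: ΔΔCt = (24.28−15.66) − (28.34−15.90) = 8.62 − 12.44 = -3.82; fold change = 2^3.82 = 14.123
YOR168C: ΔΔCt = (24.41−15.66) − (21.37−15.90) = 8.75 − 5.47 = 3.28; fold change = 2^-3.28 = 0.103
YCL019C: ΔΔCt = (21.28−15.66) − (20.52−15.90) = 5.62 − 4.62 = 1.00; fold change = 2^-1.00 = 0.500
YPR322C has the largest |ΔΔCt| = 5.21.

37.014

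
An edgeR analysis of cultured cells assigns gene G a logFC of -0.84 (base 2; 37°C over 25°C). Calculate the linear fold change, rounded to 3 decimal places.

Fold change = 2^(-0.84) = 0.5586
That is, gene G drops to 55.9% of the 25°C level.

0.559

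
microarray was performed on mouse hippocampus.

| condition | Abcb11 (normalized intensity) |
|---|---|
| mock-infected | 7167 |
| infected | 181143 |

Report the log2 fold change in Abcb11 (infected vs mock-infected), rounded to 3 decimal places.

Fold change = 181143 / 7167 = 25.2746
log2(25.2746) = 4.6596

4.660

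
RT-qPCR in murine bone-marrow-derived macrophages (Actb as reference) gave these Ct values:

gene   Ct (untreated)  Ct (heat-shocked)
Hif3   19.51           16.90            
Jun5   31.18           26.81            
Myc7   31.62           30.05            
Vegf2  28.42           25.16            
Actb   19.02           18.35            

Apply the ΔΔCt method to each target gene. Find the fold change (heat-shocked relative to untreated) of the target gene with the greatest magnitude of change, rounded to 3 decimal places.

12.996

Hif3: ΔΔCt = (16.90−18.35) − (19.51−19.02) = -1.45 − 0.49 = -1.94; fold change = 2^1.94 = 3.837
Jun5: ΔΔCt = (26.81−18.35) − (31.18−19.02) = 8.46 − 12.16 = -3.70; fold change = 2^3.70 = 12.996
Myc7: ΔΔCt = (30.05−18.35) − (31.62−19.02) = 11.70 − 12.60 = -0.90; fold change = 2^0.90 = 1.866
Vegf2: ΔΔCt = (25.16−18.35) − (28.42−19.02) = 6.81 − 9.40 = -2.59; fold change = 2^2.59 = 6.021
Jun5 has the largest |ΔΔCt| = 3.70.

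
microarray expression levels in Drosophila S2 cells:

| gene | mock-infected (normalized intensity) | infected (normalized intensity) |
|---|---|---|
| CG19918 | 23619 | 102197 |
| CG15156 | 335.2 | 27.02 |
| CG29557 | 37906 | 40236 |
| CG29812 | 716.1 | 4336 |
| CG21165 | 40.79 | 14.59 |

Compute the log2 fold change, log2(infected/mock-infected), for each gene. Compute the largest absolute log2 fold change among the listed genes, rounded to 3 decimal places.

log2(102197/23619) = 2.113  (CG19918)
log2(27.02/335.2) = -3.633  (CG15156)
log2(40236/37906) = 0.086  (CG29557)
log2(4336/716.1) = 2.598  (CG29812)
log2(14.59/40.79) = -1.483  (CG21165)
The largest magnitude belongs to CG15156.

3.633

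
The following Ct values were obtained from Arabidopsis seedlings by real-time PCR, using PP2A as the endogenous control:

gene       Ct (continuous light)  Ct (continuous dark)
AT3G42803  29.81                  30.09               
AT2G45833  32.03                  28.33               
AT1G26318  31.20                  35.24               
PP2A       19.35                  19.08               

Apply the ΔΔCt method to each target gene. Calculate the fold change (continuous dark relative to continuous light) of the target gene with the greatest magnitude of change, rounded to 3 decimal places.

0.050

AT3G42803: ΔΔCt = (30.09−19.08) − (29.81−19.35) = 11.01 − 10.46 = 0.55; fold change = 2^-0.55 = 0.683
AT2G45833: ΔΔCt = (28.33−19.08) − (32.03−19.35) = 9.25 − 12.68 = -3.43; fold change = 2^3.43 = 10.778
AT1G26318: ΔΔCt = (35.24−19.08) − (31.20−19.35) = 16.16 − 11.85 = 4.31; fold change = 2^-4.31 = 0.050
AT1G26318 has the largest |ΔΔCt| = 4.31.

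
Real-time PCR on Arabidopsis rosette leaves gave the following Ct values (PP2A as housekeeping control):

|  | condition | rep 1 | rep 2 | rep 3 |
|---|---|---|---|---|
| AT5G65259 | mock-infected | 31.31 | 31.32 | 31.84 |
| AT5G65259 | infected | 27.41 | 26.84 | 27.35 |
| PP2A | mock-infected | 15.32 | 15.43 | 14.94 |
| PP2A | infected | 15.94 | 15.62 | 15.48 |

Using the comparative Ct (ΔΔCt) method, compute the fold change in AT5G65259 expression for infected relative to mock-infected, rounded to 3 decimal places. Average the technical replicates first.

26.723

Mean Ct: AT5G65259 mock-infected 31.490; AT5G65259 infected 27.200; PP2A mock-infected 15.230; PP2A infected 15.680
ΔCt(mock-infected) = 31.490 − 15.230 = 16.260
ΔCt(infected) = 27.200 − 15.680 = 11.520
ΔΔCt = 11.520 − 16.260 = -4.740
Fold change = 2^(−(-4.740)) = 2^4.740 = 26.7228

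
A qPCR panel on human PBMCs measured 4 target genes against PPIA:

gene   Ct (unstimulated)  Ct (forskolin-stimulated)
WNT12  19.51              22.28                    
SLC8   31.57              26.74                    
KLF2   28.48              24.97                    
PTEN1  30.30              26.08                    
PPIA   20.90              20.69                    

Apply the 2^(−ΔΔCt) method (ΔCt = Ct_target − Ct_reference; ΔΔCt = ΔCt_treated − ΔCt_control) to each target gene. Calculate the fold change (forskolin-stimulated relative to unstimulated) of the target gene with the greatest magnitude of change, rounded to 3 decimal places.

24.590

WNT12: ΔΔCt = (22.28−20.69) − (19.51−20.90) = 1.59 − (-1.39) = 2.98; fold change = 2^-2.98 = 0.127
SLC8: ΔΔCt = (26.74−20.69) − (31.57−20.90) = 6.05 − 10.67 = -4.62; fold change = 2^4.62 = 24.590
KLF2: ΔΔCt = (24.97−20.69) − (28.48−20.90) = 4.28 − 7.58 = -3.30; fold change = 2^3.30 = 9.849
PTEN1: ΔΔCt = (26.08−20.69) − (30.30−20.90) = 5.39 − 9.40 = -4.01; fold change = 2^4.01 = 16.111
SLC8 has the largest |ΔΔCt| = 4.62.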